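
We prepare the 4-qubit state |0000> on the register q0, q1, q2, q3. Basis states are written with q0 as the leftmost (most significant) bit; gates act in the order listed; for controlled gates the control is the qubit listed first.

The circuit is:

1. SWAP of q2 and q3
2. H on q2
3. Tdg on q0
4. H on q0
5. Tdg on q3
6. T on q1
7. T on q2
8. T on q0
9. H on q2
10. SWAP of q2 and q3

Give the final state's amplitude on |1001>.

|1001> carries amplitude sqrt(2)*(-I + exp(I*pi/4))/4 in the final state.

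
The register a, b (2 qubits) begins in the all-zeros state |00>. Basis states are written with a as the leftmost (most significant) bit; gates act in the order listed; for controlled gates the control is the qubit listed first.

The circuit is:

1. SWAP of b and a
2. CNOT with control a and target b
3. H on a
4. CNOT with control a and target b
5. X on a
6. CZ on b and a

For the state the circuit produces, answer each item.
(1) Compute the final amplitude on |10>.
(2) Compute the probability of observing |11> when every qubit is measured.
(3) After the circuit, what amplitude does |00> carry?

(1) The final state's coefficient on |10> equals sqrt(2)/2.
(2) The probability of measuring |11> is 0.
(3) The amplitude on |00> is 0.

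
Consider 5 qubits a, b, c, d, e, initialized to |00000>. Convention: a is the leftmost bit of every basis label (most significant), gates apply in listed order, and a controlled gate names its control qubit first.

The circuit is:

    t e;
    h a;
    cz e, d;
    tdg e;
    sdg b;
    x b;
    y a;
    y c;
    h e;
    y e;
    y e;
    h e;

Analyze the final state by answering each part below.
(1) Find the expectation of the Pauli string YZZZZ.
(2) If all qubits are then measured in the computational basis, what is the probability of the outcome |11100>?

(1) The expectation value of YZZZZ is 0.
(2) Outcome |11100> occurs with probability 1/2.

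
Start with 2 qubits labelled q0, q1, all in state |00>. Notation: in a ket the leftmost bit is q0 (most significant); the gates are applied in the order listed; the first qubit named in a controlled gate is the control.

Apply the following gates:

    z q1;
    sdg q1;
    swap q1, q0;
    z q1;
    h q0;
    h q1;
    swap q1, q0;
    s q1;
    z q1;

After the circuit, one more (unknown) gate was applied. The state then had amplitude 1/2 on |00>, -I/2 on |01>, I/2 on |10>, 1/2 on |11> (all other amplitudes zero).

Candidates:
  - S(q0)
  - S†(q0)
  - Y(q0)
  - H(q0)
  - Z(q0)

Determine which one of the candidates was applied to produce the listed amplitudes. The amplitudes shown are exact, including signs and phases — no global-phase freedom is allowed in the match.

The applied gate was S(q0).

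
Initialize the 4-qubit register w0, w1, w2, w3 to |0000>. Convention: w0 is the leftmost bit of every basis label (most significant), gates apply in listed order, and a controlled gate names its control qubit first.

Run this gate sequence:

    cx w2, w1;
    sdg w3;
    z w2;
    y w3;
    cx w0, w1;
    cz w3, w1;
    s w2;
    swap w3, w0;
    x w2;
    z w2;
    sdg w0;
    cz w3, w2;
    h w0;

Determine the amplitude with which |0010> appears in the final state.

|0010> carries amplitude -sqrt(2)/2 in the final state.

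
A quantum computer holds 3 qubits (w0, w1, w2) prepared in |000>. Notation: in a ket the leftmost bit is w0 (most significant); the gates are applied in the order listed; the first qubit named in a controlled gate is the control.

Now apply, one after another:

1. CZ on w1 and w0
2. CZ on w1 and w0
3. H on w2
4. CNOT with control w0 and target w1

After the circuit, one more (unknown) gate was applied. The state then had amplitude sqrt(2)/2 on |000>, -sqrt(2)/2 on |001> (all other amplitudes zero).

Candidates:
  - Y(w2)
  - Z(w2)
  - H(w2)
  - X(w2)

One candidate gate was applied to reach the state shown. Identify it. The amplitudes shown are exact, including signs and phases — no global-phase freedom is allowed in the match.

The unique candidate consistent with the amplitudes is Z(w2). Key observation: the block from step 1 through step 2 cancels to the identity and can be dropped.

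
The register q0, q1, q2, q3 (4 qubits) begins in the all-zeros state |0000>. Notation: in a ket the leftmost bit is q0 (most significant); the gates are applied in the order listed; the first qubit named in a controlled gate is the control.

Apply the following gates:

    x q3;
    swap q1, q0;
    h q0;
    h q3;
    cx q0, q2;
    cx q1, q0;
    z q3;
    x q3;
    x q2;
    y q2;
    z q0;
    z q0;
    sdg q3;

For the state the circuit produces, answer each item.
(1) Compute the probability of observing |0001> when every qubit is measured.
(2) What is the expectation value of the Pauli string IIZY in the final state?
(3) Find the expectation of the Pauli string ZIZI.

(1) A full measurement returns |0001> with probability 1/4.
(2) The expectation value of IIZY is 0.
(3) The expectation value of ZIZI is 1.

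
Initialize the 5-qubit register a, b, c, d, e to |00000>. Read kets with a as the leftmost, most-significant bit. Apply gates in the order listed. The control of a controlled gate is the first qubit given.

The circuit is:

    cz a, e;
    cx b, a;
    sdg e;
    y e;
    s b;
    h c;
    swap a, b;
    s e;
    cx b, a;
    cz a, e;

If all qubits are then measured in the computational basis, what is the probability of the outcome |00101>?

A full measurement returns |00101> with probability 1/2.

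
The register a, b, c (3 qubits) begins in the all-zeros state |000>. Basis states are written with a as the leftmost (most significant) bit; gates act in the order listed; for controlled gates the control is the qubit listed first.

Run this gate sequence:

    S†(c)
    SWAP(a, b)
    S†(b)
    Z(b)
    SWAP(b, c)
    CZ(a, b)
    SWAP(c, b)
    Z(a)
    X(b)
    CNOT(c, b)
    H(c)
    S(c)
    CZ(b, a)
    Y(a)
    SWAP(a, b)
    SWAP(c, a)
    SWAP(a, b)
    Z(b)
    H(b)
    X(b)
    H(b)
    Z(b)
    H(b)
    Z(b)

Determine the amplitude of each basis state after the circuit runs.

After the circuit, the state carries amplitude 1/2 + I/2 on |101>, 1/2 - I/2 on |111>, and 0 on every other basis state. Key observation: gates 19-22 undo each other exactly, leaving only the rest of the circuit to track.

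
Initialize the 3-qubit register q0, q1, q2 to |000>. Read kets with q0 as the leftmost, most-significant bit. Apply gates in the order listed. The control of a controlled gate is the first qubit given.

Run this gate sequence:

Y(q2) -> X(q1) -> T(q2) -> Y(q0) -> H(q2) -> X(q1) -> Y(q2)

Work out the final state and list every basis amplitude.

After the circuit, the state carries amplitude -sqrt(2)*exp(3*I*pi/4)/2 on |100>, -sqrt(2)*exp(3*I*pi/4)/2 on |101>, and 0 on every other basis state.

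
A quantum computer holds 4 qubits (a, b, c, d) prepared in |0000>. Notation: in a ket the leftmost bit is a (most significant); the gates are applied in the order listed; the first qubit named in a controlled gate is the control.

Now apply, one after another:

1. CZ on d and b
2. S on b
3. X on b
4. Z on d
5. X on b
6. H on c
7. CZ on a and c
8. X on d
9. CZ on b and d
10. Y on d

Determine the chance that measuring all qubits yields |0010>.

A full measurement returns |0010> with probability 1/2.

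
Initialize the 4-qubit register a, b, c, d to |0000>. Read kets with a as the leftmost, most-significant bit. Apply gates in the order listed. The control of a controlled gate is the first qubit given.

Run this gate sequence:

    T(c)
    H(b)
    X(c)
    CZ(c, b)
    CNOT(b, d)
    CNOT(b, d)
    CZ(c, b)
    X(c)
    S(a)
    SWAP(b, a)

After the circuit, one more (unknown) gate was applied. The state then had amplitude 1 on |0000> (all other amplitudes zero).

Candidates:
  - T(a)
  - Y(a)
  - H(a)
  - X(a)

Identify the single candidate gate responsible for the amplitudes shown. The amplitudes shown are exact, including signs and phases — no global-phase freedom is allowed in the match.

It was H(a) that produced the state shown. Key observation: the block from step 3 through step 8 cancels to the identity and can be dropped.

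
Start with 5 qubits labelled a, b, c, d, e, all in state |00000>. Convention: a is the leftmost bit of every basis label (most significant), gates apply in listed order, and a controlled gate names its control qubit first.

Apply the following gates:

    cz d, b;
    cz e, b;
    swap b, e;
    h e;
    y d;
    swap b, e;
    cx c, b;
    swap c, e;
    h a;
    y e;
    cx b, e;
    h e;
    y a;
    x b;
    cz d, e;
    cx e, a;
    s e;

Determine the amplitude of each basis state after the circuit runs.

The final amplitudes are sqrt(2)*I/4 on |00010>, -sqrt(2)/4 on |00011>, sqrt(2)*I/4 on |01010>, sqrt(2)/4 on |01011>, -sqrt(2)*I/4 on |10010>, sqrt(2)/4 on |10011>, -sqrt(2)*I/4 on |11010>, -sqrt(2)/4 on |11011>, and 0 on every other basis state.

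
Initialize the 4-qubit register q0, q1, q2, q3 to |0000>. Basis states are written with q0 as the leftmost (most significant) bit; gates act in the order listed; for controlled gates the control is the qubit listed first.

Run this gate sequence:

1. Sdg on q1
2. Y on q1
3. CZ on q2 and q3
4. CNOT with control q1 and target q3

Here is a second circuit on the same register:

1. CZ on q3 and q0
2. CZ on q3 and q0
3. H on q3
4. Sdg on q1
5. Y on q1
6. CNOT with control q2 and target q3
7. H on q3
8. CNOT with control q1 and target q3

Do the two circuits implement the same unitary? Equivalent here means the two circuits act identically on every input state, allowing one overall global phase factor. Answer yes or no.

Yes, they are equivalent — the unitaries differ by at most a global phase.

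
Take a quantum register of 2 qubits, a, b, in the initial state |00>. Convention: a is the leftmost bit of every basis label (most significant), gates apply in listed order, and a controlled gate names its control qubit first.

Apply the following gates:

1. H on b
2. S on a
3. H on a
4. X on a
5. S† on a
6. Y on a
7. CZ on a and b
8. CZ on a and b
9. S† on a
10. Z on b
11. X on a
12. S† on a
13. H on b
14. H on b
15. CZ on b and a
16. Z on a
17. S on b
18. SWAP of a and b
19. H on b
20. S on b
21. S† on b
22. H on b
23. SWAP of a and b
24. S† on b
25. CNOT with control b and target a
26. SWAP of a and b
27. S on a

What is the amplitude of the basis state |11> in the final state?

The final state's coefficient on |11> equals -I/2. Key observation: steps 17-24 multiply out to the identity, so the circuit reduces to the remaining gates.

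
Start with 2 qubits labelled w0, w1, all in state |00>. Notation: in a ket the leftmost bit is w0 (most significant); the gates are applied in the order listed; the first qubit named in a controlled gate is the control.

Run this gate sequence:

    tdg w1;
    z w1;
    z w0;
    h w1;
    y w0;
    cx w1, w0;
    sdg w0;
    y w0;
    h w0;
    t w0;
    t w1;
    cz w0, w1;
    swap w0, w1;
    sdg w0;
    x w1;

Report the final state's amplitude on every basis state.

The resulting statevector has amplitude -exp(3*I*pi/4)/2 on |00>, -I/2 on |01>, -1/2 on |10>, exp(3*I*pi/4)/2 on |11>.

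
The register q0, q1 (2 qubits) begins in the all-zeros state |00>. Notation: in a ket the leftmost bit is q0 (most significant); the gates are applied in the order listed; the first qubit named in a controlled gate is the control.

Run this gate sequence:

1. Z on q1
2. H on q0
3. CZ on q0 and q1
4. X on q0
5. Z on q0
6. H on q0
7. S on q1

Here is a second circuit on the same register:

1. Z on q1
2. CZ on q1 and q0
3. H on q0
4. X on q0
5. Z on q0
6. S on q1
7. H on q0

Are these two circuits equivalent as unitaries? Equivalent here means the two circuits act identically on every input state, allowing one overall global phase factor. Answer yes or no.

No — the two circuits implement different unitaries, even allowing a global phase.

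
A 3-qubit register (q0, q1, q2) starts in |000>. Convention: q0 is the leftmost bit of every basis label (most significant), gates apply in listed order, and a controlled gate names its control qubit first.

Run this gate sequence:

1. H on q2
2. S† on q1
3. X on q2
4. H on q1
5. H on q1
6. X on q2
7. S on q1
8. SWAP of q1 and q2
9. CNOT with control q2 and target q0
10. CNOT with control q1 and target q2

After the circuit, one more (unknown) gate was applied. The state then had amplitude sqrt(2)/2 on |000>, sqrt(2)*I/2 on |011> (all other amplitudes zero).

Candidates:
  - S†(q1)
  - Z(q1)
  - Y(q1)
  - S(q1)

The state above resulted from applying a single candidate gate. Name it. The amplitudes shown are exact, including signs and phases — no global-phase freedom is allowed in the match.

It was S(q1) that produced the state shown. Key observation: gates 2-7 undo each other exactly, leaving only the rest of the circuit to track.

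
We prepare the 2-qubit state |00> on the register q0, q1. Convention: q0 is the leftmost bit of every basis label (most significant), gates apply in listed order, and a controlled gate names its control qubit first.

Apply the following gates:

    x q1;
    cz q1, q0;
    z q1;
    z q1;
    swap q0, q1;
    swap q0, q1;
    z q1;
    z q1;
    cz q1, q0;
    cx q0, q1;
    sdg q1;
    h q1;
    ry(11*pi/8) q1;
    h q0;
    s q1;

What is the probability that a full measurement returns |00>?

The probability of measuring |00> is 1/4 - sqrt(sqrt(2) + 2)/8. Key observation: steps 2-9 multiply out to the identity, so the circuit reduces to the remaining gates.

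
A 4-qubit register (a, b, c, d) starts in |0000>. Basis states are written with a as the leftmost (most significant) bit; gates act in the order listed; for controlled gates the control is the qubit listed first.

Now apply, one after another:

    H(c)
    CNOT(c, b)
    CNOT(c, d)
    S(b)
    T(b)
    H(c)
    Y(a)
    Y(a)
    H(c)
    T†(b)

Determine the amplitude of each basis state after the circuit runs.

The final amplitudes are sqrt(2)/2 on |0000>, sqrt(2)*I/2 on |0111>, and 0 on every other basis state. Key observation: steps 5-10 multiply out to the identity, so the circuit reduces to the remaining gates.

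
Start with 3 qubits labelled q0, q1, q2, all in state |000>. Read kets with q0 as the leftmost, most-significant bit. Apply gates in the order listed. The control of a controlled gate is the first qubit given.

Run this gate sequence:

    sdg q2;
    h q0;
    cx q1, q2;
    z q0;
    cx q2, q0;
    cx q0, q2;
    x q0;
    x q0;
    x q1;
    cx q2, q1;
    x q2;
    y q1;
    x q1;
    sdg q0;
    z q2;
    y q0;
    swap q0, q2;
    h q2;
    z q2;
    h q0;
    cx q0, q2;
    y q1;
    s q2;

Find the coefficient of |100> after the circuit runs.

|100> carries amplitude -sqrt(2)*I/4 in the final state.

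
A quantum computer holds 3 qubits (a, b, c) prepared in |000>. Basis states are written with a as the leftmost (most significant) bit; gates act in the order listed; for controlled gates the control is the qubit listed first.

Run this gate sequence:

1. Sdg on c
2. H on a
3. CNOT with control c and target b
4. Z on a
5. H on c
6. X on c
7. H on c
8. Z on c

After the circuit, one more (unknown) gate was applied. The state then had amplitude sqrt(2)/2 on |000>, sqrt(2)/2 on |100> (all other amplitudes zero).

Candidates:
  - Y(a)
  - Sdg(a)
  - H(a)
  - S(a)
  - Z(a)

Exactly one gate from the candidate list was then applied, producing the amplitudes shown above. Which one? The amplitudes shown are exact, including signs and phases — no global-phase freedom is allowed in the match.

The applied gate was Z(a). Key observation: the block from step 5 through step 8 cancels to the identity and can be dropped.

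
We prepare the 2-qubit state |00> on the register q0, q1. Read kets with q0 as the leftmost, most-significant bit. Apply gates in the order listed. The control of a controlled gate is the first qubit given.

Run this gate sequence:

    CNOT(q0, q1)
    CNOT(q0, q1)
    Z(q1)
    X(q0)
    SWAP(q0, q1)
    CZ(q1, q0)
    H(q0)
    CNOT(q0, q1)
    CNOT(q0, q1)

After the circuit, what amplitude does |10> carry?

The amplitude on |10> is 0.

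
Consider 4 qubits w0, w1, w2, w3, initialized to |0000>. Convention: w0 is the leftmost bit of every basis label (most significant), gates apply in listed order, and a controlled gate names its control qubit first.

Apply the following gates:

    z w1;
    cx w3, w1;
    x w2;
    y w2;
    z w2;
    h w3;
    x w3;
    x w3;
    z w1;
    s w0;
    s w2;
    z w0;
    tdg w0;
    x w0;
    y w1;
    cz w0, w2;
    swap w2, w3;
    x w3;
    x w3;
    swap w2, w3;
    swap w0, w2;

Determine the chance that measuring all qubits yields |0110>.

A full measurement returns |0110> with probability 1/2.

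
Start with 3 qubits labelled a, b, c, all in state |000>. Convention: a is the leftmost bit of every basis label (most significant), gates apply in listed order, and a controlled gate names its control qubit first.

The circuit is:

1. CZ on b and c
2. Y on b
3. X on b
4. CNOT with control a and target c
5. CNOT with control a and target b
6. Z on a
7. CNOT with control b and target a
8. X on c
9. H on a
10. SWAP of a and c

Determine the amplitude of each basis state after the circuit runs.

After the circuit, the state carries amplitude sqrt(2)*I/2 on |100>, sqrt(2)*I/2 on |101>, and 0 on every other basis state.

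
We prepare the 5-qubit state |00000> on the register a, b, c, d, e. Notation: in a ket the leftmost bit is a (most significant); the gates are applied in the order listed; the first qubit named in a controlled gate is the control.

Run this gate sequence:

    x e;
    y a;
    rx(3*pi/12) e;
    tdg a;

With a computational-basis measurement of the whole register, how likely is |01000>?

The probability of measuring |01000> is 0.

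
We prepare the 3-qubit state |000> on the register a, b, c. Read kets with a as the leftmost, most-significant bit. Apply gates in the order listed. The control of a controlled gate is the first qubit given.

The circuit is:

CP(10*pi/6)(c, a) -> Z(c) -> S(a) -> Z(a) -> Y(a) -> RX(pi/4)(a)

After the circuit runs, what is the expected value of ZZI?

In the final state, ZZI has expectation -sqrt(2)/2.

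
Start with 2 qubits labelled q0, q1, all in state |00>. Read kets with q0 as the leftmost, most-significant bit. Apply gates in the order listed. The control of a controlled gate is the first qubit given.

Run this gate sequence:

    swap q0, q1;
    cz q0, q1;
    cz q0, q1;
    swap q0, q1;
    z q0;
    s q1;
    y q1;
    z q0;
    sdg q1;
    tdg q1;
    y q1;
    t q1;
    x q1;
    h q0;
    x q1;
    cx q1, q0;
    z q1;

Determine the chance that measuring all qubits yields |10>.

A full measurement returns |10> with probability 1/2.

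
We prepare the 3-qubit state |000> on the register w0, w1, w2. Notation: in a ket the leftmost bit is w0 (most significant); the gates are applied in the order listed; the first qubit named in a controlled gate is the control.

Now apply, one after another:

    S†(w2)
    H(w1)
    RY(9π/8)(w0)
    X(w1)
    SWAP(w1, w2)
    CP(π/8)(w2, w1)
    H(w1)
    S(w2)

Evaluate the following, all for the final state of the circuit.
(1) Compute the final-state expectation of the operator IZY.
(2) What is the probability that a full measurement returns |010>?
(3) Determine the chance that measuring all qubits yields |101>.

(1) The observable IZY averages to 0.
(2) Outcome |010> occurs with probability 1/8 - sqrt(sqrt(2) + 2)/16.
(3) The probability of measuring |101> is sqrt(sqrt(2) + 2)/16 + 1/8.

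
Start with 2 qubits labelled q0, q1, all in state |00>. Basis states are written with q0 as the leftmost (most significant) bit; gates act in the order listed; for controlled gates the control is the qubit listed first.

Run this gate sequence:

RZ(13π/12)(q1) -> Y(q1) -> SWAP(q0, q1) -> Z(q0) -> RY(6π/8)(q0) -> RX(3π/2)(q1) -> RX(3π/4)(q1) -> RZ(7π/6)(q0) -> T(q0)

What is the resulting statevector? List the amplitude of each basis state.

The final amplitudes are (sqrt(2) + 2)*exp(3*I*pi/8)/4 on |00>, -sqrt(2)*exp(7*I*pi/8)/4 on |01>, sqrt(2)*exp(19*I*pi/24)/4 on |10>, (2 - sqrt(2))*exp(7*I*pi/24)/4 on |11>.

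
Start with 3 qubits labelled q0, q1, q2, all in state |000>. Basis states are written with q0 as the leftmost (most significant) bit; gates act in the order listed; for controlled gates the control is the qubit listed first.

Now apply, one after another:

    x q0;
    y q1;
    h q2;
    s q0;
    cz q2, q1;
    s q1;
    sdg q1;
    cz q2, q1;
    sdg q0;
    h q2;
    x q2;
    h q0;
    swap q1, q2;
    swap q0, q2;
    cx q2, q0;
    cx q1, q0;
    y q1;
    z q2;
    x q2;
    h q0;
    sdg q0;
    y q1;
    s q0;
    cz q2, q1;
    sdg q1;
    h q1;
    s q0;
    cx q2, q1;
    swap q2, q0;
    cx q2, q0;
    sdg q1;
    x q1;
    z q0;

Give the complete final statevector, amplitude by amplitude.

The final amplitudes are sqrt(2)*I/4 on |000>, -sqrt(2)/4 on |001>, sqrt(2)/4 on |010>, sqrt(2)*I/4 on |011>, -sqrt(2)*I/4 on |100>, -sqrt(2)/4 on |101>, -sqrt(2)/4 on |110>, sqrt(2)*I/4 on |111>. Key observation: steps 3-10 multiply out to the identity, so the circuit reduces to the remaining gates.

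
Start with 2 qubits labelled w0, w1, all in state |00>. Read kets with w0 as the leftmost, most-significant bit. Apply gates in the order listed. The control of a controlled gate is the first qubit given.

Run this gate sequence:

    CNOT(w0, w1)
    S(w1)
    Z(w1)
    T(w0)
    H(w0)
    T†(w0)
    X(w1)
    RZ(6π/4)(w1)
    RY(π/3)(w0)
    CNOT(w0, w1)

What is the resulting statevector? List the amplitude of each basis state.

The final amplitudes are 0 on |00>, -sqrt(2)*I/4 + sqrt(6)*exp(3*I*pi/4)/4 on |01>, sqrt(2)*exp(3*I*pi/4)/4 + sqrt(6)*I/4 on |10>, 0 on |11>.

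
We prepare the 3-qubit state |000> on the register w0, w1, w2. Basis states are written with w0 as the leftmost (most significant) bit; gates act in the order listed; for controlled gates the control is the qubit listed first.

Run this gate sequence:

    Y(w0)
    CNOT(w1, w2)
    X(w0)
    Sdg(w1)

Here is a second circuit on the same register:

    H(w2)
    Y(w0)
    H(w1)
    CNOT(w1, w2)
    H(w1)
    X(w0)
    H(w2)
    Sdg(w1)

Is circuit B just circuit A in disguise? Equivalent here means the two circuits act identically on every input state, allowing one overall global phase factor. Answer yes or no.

No: there is an input state on which the two circuits produce genuinely different outputs (not merely differing by a phase).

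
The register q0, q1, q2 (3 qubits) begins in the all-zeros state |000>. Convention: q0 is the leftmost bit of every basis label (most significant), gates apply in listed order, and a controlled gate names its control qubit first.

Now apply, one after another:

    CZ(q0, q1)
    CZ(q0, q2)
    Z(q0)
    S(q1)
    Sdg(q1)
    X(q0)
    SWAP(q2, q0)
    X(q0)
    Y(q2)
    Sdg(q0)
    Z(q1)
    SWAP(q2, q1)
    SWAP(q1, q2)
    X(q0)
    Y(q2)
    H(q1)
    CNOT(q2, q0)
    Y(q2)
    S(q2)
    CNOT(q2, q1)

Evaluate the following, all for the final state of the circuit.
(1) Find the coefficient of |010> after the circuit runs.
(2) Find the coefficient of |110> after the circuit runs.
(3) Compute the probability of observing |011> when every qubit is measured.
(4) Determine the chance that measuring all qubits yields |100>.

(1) The amplitude on |010> is 0.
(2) The amplitude on |110> is -sqrt(2)/2.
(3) Outcome |011> occurs with probability 0.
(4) The probability of measuring |100> is 1/2.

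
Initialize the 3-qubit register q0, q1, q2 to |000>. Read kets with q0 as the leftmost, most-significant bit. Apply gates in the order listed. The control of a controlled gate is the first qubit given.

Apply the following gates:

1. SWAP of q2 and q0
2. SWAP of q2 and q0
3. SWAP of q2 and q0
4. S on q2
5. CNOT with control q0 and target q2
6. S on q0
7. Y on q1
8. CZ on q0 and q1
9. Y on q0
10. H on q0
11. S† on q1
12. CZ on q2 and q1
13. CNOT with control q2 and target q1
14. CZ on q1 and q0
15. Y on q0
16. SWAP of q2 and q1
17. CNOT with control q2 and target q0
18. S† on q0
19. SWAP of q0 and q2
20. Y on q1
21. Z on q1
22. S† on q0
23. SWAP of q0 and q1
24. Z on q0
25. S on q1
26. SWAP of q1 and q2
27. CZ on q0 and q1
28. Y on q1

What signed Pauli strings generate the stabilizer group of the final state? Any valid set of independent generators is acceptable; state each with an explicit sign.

The final state is stabilized by the group generated by -IYI, -ZII, -IIZ; other independent generating sets are equally valid. Key observation: gates 1-2 undo each other exactly, leaving only the rest of the circuit to track.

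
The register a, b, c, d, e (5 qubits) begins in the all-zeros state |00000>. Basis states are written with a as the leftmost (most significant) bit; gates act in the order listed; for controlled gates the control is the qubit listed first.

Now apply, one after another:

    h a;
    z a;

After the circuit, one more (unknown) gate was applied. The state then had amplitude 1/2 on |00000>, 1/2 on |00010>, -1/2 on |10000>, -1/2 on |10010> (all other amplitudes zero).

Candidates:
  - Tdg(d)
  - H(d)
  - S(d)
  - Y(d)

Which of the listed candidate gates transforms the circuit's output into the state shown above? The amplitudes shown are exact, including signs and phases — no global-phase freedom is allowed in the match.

It was H(d) that produced the state shown.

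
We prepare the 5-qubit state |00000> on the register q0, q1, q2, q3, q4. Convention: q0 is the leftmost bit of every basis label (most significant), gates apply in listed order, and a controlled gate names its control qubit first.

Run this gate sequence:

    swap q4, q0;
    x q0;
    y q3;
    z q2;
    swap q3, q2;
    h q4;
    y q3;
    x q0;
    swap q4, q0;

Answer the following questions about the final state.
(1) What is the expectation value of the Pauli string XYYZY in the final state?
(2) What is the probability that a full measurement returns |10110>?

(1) In the final state, XYYZY has expectation 0.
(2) Outcome |10110> occurs with probability 1/2.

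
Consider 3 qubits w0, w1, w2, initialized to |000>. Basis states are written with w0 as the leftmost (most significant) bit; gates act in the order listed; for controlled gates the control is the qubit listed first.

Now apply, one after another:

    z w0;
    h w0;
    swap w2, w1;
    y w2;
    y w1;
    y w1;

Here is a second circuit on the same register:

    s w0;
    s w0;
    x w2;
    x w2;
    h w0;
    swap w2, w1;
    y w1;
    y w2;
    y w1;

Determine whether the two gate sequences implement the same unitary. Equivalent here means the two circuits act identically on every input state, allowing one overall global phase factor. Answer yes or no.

Yes, they are equivalent — the unitaries differ by at most a global phase.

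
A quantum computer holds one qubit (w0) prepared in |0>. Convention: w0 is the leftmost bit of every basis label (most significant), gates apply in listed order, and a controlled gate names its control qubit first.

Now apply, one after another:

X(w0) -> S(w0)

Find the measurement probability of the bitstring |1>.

Outcome |1> occurs with probability 1.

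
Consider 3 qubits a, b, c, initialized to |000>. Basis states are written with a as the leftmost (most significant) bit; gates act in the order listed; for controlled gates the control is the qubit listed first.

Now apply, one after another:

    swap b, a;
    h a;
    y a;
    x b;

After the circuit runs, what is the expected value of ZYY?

In the final state, ZYY has expectation 0.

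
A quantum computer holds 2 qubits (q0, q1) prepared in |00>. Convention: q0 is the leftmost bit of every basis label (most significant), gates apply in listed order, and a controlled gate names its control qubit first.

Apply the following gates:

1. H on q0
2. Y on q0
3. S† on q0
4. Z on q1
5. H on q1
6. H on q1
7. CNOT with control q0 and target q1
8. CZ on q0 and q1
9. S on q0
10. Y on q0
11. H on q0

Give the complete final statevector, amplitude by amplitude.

After the circuit, the state carries amplitude 1/2 on |00>, -1/2 on |01>, -1/2 on |10>, -1/2 on |11>.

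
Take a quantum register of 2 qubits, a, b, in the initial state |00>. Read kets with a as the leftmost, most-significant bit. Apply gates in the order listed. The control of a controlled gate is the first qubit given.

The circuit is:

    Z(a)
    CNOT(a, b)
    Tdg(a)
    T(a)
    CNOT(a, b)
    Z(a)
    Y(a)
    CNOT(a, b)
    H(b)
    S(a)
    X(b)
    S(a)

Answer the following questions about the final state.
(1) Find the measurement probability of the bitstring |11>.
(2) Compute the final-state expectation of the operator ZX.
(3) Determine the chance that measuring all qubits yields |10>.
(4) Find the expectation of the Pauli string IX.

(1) Outcome |11> occurs with probability 1/2.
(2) In the final state, ZX has expectation 1.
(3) The probability of measuring |10> is 1/2.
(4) In the final state, IX has expectation -1.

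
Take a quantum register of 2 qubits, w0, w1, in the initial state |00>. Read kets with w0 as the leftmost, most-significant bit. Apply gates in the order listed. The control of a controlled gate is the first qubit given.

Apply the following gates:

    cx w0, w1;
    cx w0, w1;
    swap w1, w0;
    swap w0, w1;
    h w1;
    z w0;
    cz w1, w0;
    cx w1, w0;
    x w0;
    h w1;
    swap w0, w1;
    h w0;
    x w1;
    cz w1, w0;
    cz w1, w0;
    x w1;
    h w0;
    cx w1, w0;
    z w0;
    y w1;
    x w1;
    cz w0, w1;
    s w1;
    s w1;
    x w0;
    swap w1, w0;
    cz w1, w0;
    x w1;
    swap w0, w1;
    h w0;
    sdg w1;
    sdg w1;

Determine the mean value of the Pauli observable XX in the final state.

The expectation value of XX is 1.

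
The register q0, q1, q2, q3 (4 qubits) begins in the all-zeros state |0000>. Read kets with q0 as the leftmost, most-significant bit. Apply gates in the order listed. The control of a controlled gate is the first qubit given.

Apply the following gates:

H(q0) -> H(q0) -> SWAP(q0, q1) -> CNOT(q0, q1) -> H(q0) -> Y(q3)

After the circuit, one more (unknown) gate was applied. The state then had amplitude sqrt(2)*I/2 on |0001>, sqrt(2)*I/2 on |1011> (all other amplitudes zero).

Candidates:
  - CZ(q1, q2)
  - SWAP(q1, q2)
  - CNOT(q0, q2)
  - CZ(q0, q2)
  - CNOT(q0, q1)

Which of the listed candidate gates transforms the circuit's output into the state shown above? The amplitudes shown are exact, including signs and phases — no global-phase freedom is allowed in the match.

It was CNOT(q0, q2) that produced the state shown.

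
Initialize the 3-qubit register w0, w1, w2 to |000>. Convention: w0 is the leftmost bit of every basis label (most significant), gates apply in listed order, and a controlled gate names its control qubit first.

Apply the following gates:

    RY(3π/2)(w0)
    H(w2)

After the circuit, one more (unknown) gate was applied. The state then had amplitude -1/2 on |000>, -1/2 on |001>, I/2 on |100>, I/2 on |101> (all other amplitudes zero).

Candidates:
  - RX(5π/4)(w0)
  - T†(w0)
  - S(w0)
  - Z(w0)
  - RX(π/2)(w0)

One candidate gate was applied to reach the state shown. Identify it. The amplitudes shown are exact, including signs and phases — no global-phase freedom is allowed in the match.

The unique candidate consistent with the amplitudes is S(w0).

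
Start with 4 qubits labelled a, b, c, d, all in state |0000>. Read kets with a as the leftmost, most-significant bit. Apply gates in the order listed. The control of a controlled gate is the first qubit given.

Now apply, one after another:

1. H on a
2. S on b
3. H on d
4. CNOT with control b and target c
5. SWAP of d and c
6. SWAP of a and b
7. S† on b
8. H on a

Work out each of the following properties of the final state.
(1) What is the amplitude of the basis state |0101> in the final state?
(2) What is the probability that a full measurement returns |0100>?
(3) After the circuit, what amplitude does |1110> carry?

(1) |0101> carries amplitude 0 in the final state.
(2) The probability of measuring |0100> is 1/8.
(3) The amplitude on |1110> is -sqrt(2)*I/4.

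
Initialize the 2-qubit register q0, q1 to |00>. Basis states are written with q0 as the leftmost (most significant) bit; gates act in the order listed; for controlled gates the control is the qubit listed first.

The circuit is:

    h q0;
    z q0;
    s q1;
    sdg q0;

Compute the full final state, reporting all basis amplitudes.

The resulting statevector has amplitude sqrt(2)/2 on |00>, 0 on |01>, sqrt(2)*I/2 on |10>, 0 on |11>.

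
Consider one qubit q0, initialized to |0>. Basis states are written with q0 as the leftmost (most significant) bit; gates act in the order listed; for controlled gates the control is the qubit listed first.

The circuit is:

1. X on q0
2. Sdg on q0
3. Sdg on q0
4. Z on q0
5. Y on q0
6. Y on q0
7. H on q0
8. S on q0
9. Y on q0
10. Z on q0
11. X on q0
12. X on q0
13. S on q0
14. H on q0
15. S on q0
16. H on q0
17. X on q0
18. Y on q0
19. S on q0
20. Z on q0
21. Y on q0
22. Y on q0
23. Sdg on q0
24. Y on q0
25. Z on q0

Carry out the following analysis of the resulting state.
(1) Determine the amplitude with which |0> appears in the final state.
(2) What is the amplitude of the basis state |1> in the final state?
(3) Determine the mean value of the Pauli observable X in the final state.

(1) The amplitude on |0> is -sqrt(2)*I/2.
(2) The amplitude on |1> is sqrt(2)*I/2.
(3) In the final state, X has expectation -1.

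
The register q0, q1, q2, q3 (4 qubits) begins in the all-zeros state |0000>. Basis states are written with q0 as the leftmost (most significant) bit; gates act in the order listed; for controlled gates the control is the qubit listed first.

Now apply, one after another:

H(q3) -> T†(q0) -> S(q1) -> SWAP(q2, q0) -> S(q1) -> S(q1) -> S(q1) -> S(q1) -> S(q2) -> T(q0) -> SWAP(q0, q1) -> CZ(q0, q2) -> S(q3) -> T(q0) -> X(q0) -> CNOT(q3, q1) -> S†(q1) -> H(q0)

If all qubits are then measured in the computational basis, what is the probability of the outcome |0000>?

A full measurement returns |0000> with probability 1/4. Key observation: steps 5-8 multiply out to the identity, so the circuit reduces to the remaining gates.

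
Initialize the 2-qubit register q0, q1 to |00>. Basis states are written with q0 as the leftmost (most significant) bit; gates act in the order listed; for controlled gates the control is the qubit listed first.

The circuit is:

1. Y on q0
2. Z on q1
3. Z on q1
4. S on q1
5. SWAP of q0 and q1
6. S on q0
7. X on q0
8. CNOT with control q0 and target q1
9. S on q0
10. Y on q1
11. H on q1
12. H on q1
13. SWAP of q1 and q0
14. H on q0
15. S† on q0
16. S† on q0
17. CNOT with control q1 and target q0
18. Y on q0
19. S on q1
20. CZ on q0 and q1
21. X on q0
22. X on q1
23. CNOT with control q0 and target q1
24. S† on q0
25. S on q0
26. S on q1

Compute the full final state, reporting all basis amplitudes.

The final amplitudes are -sqrt(2)*I/2 on |00>, 0 on |01>, 0 on |10>, sqrt(2)/2 on |11>. Key observation: the block from step 11 through step 12 cancels to the identity and can be dropped.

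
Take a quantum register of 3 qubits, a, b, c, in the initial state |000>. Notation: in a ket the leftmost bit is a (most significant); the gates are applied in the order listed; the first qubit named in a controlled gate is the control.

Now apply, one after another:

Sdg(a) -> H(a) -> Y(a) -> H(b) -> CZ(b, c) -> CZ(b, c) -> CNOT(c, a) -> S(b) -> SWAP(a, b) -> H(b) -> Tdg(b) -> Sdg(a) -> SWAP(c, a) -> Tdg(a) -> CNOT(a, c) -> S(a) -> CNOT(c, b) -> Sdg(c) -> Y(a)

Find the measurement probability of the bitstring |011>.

Outcome |011> occurs with probability 0.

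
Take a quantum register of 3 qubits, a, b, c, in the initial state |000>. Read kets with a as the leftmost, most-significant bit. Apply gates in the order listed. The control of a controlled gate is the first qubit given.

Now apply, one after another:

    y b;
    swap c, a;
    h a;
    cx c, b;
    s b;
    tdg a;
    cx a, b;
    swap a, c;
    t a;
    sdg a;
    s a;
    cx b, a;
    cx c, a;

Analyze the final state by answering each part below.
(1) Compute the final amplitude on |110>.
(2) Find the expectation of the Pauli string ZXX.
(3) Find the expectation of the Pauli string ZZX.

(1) The amplitude on |110> is -sqrt(2)/2.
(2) The expectation value of ZXX is -sqrt(2)/2.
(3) The expectation value of ZZX is 0.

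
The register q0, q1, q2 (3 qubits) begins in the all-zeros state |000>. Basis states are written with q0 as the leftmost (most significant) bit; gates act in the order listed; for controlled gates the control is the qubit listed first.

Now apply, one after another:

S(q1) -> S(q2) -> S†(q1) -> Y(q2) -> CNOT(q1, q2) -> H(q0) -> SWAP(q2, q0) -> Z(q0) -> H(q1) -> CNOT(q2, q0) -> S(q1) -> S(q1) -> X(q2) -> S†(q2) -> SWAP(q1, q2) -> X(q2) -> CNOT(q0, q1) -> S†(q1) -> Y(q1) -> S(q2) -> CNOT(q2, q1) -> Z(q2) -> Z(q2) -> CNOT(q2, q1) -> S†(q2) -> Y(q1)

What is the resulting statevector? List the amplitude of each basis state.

The final amplitudes are I/2 on |000>, -I/2 on |001>, 0 on |010>, 0 on |011>, 1/2 on |100>, -1/2 on |101>, 0 on |110>, 0 on |111>.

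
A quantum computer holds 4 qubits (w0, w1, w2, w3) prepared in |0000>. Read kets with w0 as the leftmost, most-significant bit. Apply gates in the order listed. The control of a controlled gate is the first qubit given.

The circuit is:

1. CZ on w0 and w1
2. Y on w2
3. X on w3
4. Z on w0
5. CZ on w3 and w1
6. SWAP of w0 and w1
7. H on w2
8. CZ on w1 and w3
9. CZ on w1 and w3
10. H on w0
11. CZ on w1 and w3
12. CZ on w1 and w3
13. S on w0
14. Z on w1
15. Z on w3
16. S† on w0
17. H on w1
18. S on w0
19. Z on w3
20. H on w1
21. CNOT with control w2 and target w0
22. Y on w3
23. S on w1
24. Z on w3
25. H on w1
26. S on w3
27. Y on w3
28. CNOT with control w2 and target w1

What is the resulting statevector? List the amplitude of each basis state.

After the circuit, the state carries amplitude 0 on |0000>, sqrt(2)*I/4 on |0001>, 0 on |0010>, sqrt(2)/4 on |0011>, 0 on |0100>, sqrt(2)*I/4 on |0101>, 0 on |0110>, sqrt(2)/4 on |0111>, 0 on |1000>, -sqrt(2)/4 on |1001>, 0 on |1010>, -sqrt(2)*I/4 on |1011>, 0 on |1100>, -sqrt(2)/4 on |1101>, 0 on |1110>, -sqrt(2)*I/4 on |1111>. Key observation: gates 11-12 undo each other exactly, leaving only the rest of the circuit to track.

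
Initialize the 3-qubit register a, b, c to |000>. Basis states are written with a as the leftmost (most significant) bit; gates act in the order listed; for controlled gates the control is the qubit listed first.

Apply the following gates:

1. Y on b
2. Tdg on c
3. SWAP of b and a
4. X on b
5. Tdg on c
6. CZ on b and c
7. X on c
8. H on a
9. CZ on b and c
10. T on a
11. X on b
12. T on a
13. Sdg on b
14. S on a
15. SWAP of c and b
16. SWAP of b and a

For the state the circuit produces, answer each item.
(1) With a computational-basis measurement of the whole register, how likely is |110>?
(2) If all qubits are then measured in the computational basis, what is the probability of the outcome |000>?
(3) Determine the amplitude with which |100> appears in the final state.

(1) Outcome |110> occurs with probability 1/2.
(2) A full measurement returns |000> with probability 0.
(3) |100> carries amplitude -sqrt(2)*I/2 in the final state.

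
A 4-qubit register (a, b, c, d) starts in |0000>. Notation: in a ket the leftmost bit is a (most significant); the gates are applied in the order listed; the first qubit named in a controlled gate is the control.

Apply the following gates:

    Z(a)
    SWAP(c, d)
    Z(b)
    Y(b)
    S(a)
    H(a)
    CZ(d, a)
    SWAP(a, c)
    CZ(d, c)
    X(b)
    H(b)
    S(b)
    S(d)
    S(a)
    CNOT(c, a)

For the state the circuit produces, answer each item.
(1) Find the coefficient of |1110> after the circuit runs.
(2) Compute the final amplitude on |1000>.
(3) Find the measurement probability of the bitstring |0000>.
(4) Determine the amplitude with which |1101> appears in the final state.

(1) The amplitude on |1110> is -1/2.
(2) The amplitude on |1000> is 0.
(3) A full measurement returns |0000> with probability 1/4.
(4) The amplitude on |1101> is 0.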